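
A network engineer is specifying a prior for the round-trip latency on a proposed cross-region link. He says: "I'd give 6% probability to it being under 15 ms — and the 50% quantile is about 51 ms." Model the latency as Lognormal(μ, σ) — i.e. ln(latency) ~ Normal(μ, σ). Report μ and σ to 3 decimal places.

If T ~ Lognormal(μ,σ) then ln T ~ Normal(μ,σ), so the p-quantile of ln T is μ + z_p·σ.
ln(15) = 2.708 and ln(51) = 3.932; z_{0.06} = -1.555, z_{0.5} = 0.
σ = (3.932 − 2.708)/(0 − (-1.555)) = 0.787.
μ = 2.708 − (-1.555)·0.787 = 3.932.

μ ≈ 3.932, σ ≈ 0.787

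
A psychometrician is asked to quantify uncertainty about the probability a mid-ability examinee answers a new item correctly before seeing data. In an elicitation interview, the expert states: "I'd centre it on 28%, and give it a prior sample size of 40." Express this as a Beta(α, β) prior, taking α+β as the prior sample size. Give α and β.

Under the effective-sample-size interpretation, Beta(α, β) has prior mean α/(α+β) and prior sample size α+β.
So α+β = 40 and α/(α+β) = 0.28, giving α = 0.28·40 = 11.2 and β = 40 − 11.2 = 28.8.

α = 11.2, β = 28.8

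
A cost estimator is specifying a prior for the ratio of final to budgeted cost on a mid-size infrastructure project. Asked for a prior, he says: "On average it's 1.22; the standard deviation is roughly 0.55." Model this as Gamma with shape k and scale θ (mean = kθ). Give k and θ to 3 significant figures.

For Gamma(k, scale θ): mean = kθ, variance = kθ², so CV = 1/√k.
CV = SD/mean = 0.55/1.22 = 0.4508, hence k = 1/CV² = 4.92.
Then θ = mean/k = 1.22/4.92 = 0.248.

k ≈ 4.92, θ ≈ 0.248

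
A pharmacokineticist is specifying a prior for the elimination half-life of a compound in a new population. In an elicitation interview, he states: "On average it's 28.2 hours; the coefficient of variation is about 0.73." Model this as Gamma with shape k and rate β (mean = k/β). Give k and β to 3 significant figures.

For Gamma(k, rate β): mean = k/β, variance = k/β², so CV = 1/√k.
CV = 0.73, hence k = 1/CV² = 1.88.
Then β = k/mean = 1.88/28.2 = 0.0665.

k ≈ 1.88, β ≈ 0.0665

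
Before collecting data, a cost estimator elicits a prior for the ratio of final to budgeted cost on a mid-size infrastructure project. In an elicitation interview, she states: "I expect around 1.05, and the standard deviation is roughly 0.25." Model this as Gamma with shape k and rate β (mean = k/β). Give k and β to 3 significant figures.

For Gamma(k, rate β): mean = k/β, variance = k/β², so CV = 1/√k.
CV = SD/mean = 0.25/1.05 = 0.2381, hence k = 1/CV² = 17.6.
Then β = k/mean = 17.6/1.05 = 16.8.

k ≈ 17.6, β ≈ 16.8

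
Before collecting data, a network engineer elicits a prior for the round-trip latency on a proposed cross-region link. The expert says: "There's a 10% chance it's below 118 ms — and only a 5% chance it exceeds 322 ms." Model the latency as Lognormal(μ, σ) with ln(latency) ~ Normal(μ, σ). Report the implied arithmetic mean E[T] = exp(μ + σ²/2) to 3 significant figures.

E[T] ≈ 194 ms

If T ~ Lognormal(μ,σ) then ln T ~ Normal(μ,σ), so the p-quantile of ln T is μ + z_p·σ.
ln(118) = 4.771 and ln(322) = 5.775; z_{0.1} = -1.282, z_{0.95} = 1.645.
σ = (5.775 − 4.771)/(1.645 − (-1.282)) = 0.343.
μ = 4.771 − (-1.282)·0.343 = 5.210.
E[T] = exp(μ + σ²/2) = exp(5.210 + 0.0588) = 194 ms.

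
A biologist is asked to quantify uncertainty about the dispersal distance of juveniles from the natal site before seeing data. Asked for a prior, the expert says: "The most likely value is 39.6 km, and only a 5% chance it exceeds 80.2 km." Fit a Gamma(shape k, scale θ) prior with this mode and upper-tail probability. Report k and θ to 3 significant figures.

k ≈ 6.56, θ ≈ 7.12

Gamma(k,θ) with k>1 has mode (k−1)θ, so θ = 39.6/(k−1).
Need P(X < 80.2) = 0.95 with θ tied to k this way. Start at k = 2, θ = 39.6: P(X<80.2) ≈ 0.601.
Too low — raise k to concentrate. Iterating converges to k ≈ 6.56.
Then θ = 39.6/(6.56−1) ≈ 7.12.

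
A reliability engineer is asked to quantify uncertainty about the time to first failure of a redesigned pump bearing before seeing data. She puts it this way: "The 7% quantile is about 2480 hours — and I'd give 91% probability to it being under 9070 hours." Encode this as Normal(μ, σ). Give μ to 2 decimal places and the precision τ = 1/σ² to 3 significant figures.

For Normal(μ,σ), the p-quantile is μ + z_p·σ. Here z_{0.07} = -1.476, z_{0.91} = 1.341.
So 2480 = μ − 1.476σ and 9070 = μ + 1.341σ.
Subtracting: σ = (9070 − 2480)/(1.341 − (-1.476)) = 2339.75.
Then μ = 2480 − (-1.476)·2339.75 = 5932.97.
Precision τ = 1/σ² = 1/2340² = 1.83e-07.

μ = 5932.97, τ = 1.83e-07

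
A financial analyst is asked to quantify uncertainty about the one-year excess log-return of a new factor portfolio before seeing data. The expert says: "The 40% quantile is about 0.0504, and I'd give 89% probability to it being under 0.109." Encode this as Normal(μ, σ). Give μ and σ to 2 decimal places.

μ = 0.06, σ = 0.04

The p-quantile of Normal(μ,σ) is μ + z_p·σ, with z_{0.4} = -0.2533 and z_{0.89} = 1.227.
Eliminate σ: μ = (z₂·x₁ − z₁·x₂)/(z₂ − z₁) = (1.227·0.0504 − (-0.2533)·0.109)/1.48 = 0.06.
Then σ = (x₂ − x₁)/(z₂ − z₁) = (0.109 − 0.0504)/1.48 = 0.04.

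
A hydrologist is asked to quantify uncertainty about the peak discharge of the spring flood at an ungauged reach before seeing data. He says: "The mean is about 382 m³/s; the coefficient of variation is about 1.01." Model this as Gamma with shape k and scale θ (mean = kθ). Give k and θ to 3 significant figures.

For Gamma(k, scale θ): mean = kθ, variance = kθ², so CV = 1/√k.
CV = 1.01, hence k = 1/CV² = 0.98.
Then θ = mean/k = 382/0.98 = 390.

k ≈ 0.98, θ ≈ 390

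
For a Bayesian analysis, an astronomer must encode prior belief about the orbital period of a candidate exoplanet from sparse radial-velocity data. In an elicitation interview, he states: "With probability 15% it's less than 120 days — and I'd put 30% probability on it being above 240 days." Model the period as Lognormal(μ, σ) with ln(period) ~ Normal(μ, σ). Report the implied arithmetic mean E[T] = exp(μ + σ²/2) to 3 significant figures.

If T ~ Lognormal(μ,σ) then ln T ~ Normal(μ,σ), so the p-quantile of ln T is μ + z_p·σ.
ln(120) = 4.787 and ln(240) = 5.481; z_{0.15} = -1.036, z_{0.7} = 0.5244.
σ = (5.481 − 4.787)/(0.5244 − (-1.036)) = 0.444.
μ = 4.787 − (-1.036)·0.444 = 5.248.
E[T] = exp(μ + σ²/2) = exp(5.248 + 0.0986) = 210 days.

E[T] ≈ 210 days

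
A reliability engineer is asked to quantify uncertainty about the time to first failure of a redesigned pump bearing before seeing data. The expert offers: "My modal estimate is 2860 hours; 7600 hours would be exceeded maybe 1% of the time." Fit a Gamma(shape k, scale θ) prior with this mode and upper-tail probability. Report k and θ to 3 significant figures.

Gamma(k,θ) with k>1 has mode (k−1)θ, so θ = 2860/(k−1).
Need P(X < 7600) = 0.99 with θ tied to k this way. Start at k = 2, θ = 2860: P(X<7600) ≈ 0.743.
Too low — raise k to concentrate. Iterating converges to k ≈ 5.85.
Then θ = 2860/(5.85−1) ≈ 590.

k ≈ 5.85, θ ≈ 590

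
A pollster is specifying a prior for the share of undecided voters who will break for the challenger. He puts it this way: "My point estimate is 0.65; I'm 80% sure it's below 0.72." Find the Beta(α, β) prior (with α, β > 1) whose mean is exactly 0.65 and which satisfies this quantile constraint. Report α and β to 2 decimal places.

α ≈ 21.89, β ≈ 11.79

With mean 0.65 fixed, write α = 0.65s, β = 0.35s where s = α+β.
Need P(θ < 0.72) = 0.8 under Beta(0.65s, 0.35s). Normal approximation: (q−m)/√(m(1−m)/s) ≈ z_{0.8} = 0.842, so s ≈ 0.65·0.35·(0.842)²/(0.72−0.65)² = 32.9.
At s = 32.9: P(θ<0.72) ≈ 0.797. Adjusting to match 0.8 gives s ≈ 33.68.
So α = 0.65·33.68 ≈ 21.89, β = 0.35·33.68 ≈ 11.79.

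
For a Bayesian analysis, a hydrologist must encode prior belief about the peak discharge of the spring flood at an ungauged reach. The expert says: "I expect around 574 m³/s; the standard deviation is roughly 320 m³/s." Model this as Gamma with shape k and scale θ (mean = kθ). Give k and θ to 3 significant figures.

For Gamma(k, scale θ): mean = kθ, variance = kθ², so CV = 1/√k.
CV = SD/mean = 320/574 = 0.5575, hence k = 1/CV² = 3.22.
Then θ = mean/k = 574/3.22 = 178.

k ≈ 3.22, θ ≈ 178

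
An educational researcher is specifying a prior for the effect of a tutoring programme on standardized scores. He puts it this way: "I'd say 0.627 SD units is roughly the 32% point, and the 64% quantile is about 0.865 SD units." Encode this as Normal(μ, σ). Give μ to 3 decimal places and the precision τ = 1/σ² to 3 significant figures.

For Normal(μ,σ), the p-quantile is μ + z_p·σ. Here z_{0.32} = -0.4677, z_{0.64} = 0.3585.
So 0.627 = μ − 0.4677σ and 0.865 = μ + 0.3585σ.
Subtracting: σ = (0.865 − 0.627)/(0.3585 − (-0.4677)) = 0.288.
Then μ = 0.627 − (-0.4677)·0.288 = 0.762.
Precision τ = 1/σ² = 1/0.2881² = 12.

μ = 0.762, τ = 12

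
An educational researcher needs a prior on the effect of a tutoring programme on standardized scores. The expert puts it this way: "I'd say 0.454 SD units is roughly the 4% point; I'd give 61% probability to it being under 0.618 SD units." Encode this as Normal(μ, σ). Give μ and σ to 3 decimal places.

μ = 0.595, σ = 0.081

The p-quantile of Normal(μ,σ) is μ + z_p·σ, with z_{0.04} = -1.751 and z_{0.61} = 0.2793.
Eliminate σ: μ = (z₂·x₁ − z₁·x₂)/(z₂ − z₁) = (0.2793·0.454 − (-1.751)·0.618)/2.03 = 0.595.
Then σ = (x₂ − x₁)/(z₂ − z₁) = (0.618 − 0.454)/2.03 = 0.081.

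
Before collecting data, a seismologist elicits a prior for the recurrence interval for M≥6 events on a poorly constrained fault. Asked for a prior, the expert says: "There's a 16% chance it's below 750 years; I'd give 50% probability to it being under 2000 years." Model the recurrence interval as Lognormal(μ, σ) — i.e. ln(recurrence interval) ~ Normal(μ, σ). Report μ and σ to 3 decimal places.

If T ~ Lognormal(μ,σ) then ln T ~ Normal(μ,σ), so the p-quantile of ln T is μ + z_p·σ.
ln(750) = 6.62 and ln(2000) = 7.601; z_{0.16} = -0.9945, z_{0.5} = 0.
σ = (7.601 − 6.62)/(0 − (-0.9945)) = 0.986.
μ = 6.62 − (-0.9945)·0.986 = 7.601.

μ ≈ 7.601, σ ≈ 0.986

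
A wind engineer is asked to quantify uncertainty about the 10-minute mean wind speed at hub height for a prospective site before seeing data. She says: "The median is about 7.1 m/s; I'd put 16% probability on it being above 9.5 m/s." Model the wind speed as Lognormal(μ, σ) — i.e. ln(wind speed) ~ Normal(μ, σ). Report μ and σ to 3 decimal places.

If T ~ Lognormal(μ,σ) then ln T ~ Normal(μ,σ), so the p-quantile of ln T is μ + z_p·σ.
ln(7.1) = 1.96 and ln(9.5) = 2.251; z_{0.5} = 0, z_{0.84} = 0.9945.
σ = (2.251 − 1.96)/(0.9945 − (0)) = 0.293.
μ = 1.96 − (0)·0.293 = 1.960.

μ ≈ 1.960, σ ≈ 0.293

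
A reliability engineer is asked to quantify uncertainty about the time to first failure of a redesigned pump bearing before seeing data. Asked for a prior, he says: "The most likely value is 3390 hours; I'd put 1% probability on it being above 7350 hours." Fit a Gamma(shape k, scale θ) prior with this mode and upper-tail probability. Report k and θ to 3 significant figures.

Gamma(k,θ) with k>1 has mode (k−1)θ, so θ = 3390/(k−1).
Need P(X < 7350) = 0.99 with θ tied to k this way. Start at k = 2, θ = 3390: P(X<7350) ≈ 0.638.
Too low — raise k to concentrate. Iterating converges to k ≈ 9.07.
Then θ = 3390/(9.07−1) ≈ 420.

k ≈ 9.07, θ ≈ 420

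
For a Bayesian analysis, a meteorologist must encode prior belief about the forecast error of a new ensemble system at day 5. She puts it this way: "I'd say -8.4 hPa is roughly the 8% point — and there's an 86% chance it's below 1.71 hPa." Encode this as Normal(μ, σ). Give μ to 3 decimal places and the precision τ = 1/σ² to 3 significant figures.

μ = -2.684, τ = 0.0604

The p-quantile of Normal(μ,σ) is μ + z_p·σ, with z_{0.08} = -1.405 and z_{0.86} = 1.08.
Eliminate σ: μ = (z₂·x₁ − z₁·x₂)/(z₂ − z₁) = (1.08·-8.4 − (-1.405)·1.71)/2.485 = -2.684.
Then σ = (x₂ − x₁)/(z₂ − z₁) = (1.71 − -8.4)/2.485 = 4.068.
Precision τ = 1/σ² = 1/4.068² = 0.0604.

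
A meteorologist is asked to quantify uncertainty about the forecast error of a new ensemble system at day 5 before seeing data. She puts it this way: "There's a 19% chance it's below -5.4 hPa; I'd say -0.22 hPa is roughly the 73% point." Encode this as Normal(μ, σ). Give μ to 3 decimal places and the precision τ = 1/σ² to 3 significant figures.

μ = -2.349, τ = 0.0828

For Normal(μ,σ), the p-quantile is μ + z_p·σ. Here z_{0.19} = -0.8779, z_{0.73} = 0.6128.
So -5.4 = μ − 0.8779σ and -0.22 = μ + 0.6128σ.
Subtracting: σ = (-0.22 − -5.4)/(0.6128 − (-0.8779)) = 3.475.
Then μ = -5.4 − (-0.8779)·3.475 = -2.349.
Precision τ = 1/σ² = 1/3.475² = 0.0828.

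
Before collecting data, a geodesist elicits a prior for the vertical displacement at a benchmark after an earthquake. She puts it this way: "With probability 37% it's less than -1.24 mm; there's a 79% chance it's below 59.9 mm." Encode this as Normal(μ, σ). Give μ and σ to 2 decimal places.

The p-quantile of Normal(μ,σ) is μ + z_p·σ, with z_{0.37} = -0.3319 and z_{0.79} = 0.8064.
Eliminate σ: μ = (z₂·x₁ − z₁·x₂)/(z₂ − z₁) = (0.8064·-1.24 − (-0.3319)·59.9)/1.138 = 16.58.
Then σ = (x₂ − x₁)/(z₂ − z₁) = (59.9 − -1.24)/1.138 = 53.71.

μ = 16.58, σ = 53.71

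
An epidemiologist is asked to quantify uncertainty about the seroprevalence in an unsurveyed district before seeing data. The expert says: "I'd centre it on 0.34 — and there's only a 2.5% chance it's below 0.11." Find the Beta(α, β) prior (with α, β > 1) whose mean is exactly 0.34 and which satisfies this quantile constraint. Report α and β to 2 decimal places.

With mean 0.34 fixed, write α = 0.34s, β = 0.66s where s = α+β.
Need P(θ < 0.11) = 0.025 under Beta(0.34s, 0.66s). Normal approximation: (q−m)/√(m(1−m)/s) ≈ z_{0.025} = -1.96, so s ≈ 0.34·0.66·(-1.96)²/(0.11−0.34)² = 16.3.
At s = 16.3: P(θ<0.11) ≈ 0.009. Adjusting to match 0.025 gives s ≈ 11.50.
So α = 0.34·11.50 ≈ 3.91, β = 0.66·11.50 ≈ 7.59.

α ≈ 3.91, β ≈ 7.59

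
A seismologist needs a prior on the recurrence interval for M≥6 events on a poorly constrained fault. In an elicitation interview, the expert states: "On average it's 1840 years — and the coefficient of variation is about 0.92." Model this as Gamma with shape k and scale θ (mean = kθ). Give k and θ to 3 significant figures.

For Gamma(k, scale θ): mean = kθ, variance = kθ², so CV = 1/√k.
CV = 0.92, hence k = 1/CV² = 1.18.
Then θ = mean/k = 1840/1.18 = 1560.

k ≈ 1.18, θ ≈ 1560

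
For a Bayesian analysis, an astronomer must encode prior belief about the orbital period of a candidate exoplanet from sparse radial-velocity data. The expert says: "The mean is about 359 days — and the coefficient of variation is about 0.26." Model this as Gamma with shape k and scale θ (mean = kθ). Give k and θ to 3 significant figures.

For Gamma(k, scale θ): mean = kθ, variance = kθ², so CV = 1/√k.
CV = 0.26, hence k = 1/CV² = 14.8.
Then θ = mean/k = 359/14.8 = 24.3.

k ≈ 14.8, θ ≈ 24.3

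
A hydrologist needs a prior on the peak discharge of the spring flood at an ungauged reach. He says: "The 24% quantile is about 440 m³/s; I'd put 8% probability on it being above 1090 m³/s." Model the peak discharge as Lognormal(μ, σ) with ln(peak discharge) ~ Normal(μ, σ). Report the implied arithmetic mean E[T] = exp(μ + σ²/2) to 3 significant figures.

If T ~ Lognormal(μ,σ) then ln T ~ Normal(μ,σ), so the p-quantile of ln T is μ + z_p·σ.
ln(440) = 6.087 and ln(1090) = 6.994; z_{0.24} = -0.7063, z_{0.92} = 1.405.
σ = (6.994 − 6.087)/(1.405 − (-0.7063)) = 0.430.
μ = 6.087 − (-0.7063)·0.430 = 6.390.
E[T] = exp(μ + σ²/2) = exp(6.390 + 0.0923) = 654 m³/s.

E[T] ≈ 654 m³/s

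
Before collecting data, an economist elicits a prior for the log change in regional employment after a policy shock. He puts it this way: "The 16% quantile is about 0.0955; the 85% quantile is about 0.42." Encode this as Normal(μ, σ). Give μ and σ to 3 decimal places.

μ = 0.254, σ = 0.160

For Normal(μ,σ), the p-quantile is μ + z_p·σ. Here z_{0.16} = -0.9945, z_{0.85} = 1.036.
So 0.0955 = μ − 0.9945σ and 0.42 = μ + 1.036σ.
Subtracting: σ = (0.42 − 0.0955)/(1.036 − (-0.9945)) = 0.160.
Then μ = 0.0955 − (-0.9945)·0.160 = 0.254.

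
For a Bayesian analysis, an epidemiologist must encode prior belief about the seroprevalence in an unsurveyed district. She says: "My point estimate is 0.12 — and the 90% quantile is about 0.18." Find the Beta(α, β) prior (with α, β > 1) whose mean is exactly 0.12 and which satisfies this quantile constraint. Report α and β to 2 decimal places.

α ≈ 6.21, β ≈ 45.57

With mean 0.12 fixed, write α = 0.12s, β = 0.88s where s = α+β.
Need P(θ < 0.18) = 0.9 under Beta(0.12s, 0.88s). Normal approximation: (q−m)/√(m(1−m)/s) ≈ z_{0.9} = 1.28, so s ≈ 0.12·0.88·(1.28)²/(0.18−0.12)² = 48.2.
At s = 48.2: P(θ<0.18) ≈ 0.893. Adjusting to match 0.9 gives s ≈ 51.78.
So α = 0.12·51.78 ≈ 6.21, β = 0.88·51.78 ≈ 45.57.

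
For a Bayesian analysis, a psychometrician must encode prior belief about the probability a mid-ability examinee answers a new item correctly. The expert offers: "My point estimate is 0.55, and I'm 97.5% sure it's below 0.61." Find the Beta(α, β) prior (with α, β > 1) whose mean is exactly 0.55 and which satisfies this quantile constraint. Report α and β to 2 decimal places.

α ≈ 142.71, β ≈ 116.77

With mean 0.55 fixed, write α = 0.55s, β = 0.45s where s = α+β.
Need P(θ < 0.61) = 0.975 under Beta(0.55s, 0.45s). Normal approximation: (q−m)/√(m(1−m)/s) ≈ z_{0.975} = 1.96, so s ≈ 0.55·0.45·(1.96)²/(0.61−0.55)² = 264.1.
At s = 264.1: P(θ<0.61) ≈ 0.976. Adjusting to match 0.975 gives s ≈ 259.48.
So α = 0.55·259.48 ≈ 142.71, β = 0.45·259.48 ≈ 116.77.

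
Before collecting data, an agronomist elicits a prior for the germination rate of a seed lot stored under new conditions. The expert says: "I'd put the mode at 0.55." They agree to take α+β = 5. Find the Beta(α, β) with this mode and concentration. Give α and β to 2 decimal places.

For α,β > 1 the Beta mode is (α−1)/(α+β−2). With α+β = 5, the mode is (α−1)/3.
Set (α−1)/3 = 0.55 → α = 1 + 0.55·3 = 2.65.
β = 5 − α = 2.35.

α = 2.65, β = 2.35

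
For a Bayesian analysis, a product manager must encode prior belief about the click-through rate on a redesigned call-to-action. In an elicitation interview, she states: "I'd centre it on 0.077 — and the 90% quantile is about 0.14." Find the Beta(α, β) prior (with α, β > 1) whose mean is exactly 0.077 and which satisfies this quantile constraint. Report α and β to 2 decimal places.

α ≈ 2.47, β ≈ 29.64

With mean 0.077 fixed, write α = 0.077s, β = 0.923s where s = α+β.
Need P(θ < 0.14) = 0.9 under Beta(0.077s, 0.923s). Normal approximation: (q−m)/√(m(1−m)/s) ≈ z_{0.9} = 1.28, so s ≈ 0.077·0.923·(1.28)²/(0.14−0.077)² = 29.4.
At s = 29.4: P(θ<0.14) ≈ 0.893. Adjusting to match 0.9 gives s ≈ 32.11.
So α = 0.077·32.11 ≈ 2.47, β = 0.923·32.11 ≈ 29.64.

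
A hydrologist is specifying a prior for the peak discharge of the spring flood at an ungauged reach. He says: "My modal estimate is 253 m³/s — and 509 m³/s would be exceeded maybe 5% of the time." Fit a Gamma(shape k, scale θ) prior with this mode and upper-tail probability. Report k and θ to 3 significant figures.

Gamma(k,θ) with k>1 has mode (k−1)θ, so θ = 253/(k−1).
Need P(X < 509) = 0.95 with θ tied to k this way. Start at k = 2, θ = 253: P(X<509) ≈ 0.597.
Too low — raise k to concentrate. Iterating converges to k ≈ 6.67.
Then θ = 253/(6.67−1) ≈ 44.6.

k ≈ 6.67, θ ≈ 44.6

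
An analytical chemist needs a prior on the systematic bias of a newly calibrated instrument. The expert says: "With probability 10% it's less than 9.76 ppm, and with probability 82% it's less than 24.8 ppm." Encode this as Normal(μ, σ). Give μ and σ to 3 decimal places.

The p-quantile of Normal(μ,σ) is μ + z_p·σ, with z_{0.1} = -1.282 and z_{0.82} = 0.9154.
Eliminate σ: μ = (z₂·x₁ − z₁·x₂)/(z₂ − z₁) = (0.9154·9.76 − (-1.282)·24.8)/2.197 = 18.533.
Then σ = (x₂ − x₁)/(z₂ − z₁) = (24.8 − 9.76)/2.197 = 6.846.

μ = 18.533, σ = 6.846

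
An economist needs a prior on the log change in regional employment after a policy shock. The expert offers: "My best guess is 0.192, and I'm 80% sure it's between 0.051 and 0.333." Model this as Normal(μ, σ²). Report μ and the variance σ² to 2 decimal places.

μ = 0.19, σ² = 0.01

A symmetric 80% interval runs μ ± z·σ with z = 1.282.
Half-width = 0.141, so σ = 0.141/1.282 = 0.110 and σ² = 0.01.
μ is the stated best guess, 0.19.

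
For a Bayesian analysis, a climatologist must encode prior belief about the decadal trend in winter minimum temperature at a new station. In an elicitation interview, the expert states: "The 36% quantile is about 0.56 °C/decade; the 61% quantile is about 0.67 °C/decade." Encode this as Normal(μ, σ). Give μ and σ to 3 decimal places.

For Normal(μ,σ), the p-quantile is μ + z_p·σ. Here z_{0.36} = -0.3585, z_{0.61} = 0.2793.
So 0.56 = μ − 0.3585σ and 0.67 = μ + 0.2793σ.
Subtracting: σ = (0.67 − 0.56)/(0.2793 − (-0.3585)) = 0.172.
Then μ = 0.56 − (-0.3585)·0.172 = 0.622.

μ = 0.622, σ = 0.172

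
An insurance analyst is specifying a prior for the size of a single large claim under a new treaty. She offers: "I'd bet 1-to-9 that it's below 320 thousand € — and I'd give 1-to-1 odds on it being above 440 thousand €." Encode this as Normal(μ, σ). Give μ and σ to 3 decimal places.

The p-quantile of Normal(μ,σ) is μ + z_p·σ, with z_{0.1} = -1.282 and z_{0.5} = 0.
Eliminate σ: μ = (z₂·x₁ − z₁·x₂)/(z₂ − z₁) = (0·320 − (-1.282)·440)/1.282 = 440.000.
Then σ = (x₂ − x₁)/(z₂ − z₁) = (440 − 320)/1.282 = 93.636.

μ = 440.000, σ = 93.636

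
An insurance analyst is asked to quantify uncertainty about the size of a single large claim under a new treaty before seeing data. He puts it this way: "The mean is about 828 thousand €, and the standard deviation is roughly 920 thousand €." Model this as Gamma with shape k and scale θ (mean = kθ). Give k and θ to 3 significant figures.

k ≈ 0.81, θ ≈ 1020

For Gamma(k, scale θ): mean = kθ, variance = kθ², so CV = 1/√k.
CV = SD/mean = 920/828 = 1.111, hence k = 1/CV² = 0.81.
Then θ = mean/k = 828/0.81 = 1020.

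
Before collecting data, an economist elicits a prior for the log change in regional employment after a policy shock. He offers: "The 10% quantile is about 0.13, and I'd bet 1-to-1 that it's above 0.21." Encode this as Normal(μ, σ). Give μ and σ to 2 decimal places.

μ = 0.21, σ = 0.06

The p-quantile of Normal(μ,σ) is μ + z_p·σ, with z_{0.1} = -1.282 and z_{0.5} = 0.
Eliminate σ: μ = (z₂·x₁ − z₁·x₂)/(z₂ − z₁) = (0·0.13 − (-1.282)·0.21)/1.282 = 0.21.
Then σ = (x₂ − x₁)/(z₂ − z₁) = (0.21 − 0.13)/1.282 = 0.06.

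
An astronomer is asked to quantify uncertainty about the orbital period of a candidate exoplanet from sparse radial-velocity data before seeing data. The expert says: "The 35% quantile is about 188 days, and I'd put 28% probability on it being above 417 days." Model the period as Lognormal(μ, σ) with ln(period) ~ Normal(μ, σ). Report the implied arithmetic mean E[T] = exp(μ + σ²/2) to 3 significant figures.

If T ~ Lognormal(μ,σ) then ln T ~ Normal(μ,σ), so the p-quantile of ln T is μ + z_p·σ.
ln(188) = 5.236 and ln(417) = 6.033; z_{0.35} = -0.3853, z_{0.72} = 0.5828.
σ = (6.033 − 5.236)/(0.5828 − (-0.3853)) = 0.823.
μ = 5.236 − (-0.3853)·0.823 = 5.553.
E[T] = exp(μ + σ²/2) = exp(5.553 + 0.3385) = 362 days.

E[T] ≈ 362 days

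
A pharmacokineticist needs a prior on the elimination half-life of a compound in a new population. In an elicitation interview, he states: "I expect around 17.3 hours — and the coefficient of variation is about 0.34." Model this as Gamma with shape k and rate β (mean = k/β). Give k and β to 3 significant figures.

k ≈ 8.65, β ≈ 0.5

For Gamma(k, rate β): mean = k/β, variance = k/β², so CV = 1/√k.
CV = 0.34, hence k = 1/CV² = 8.65.
Then β = k/mean = 8.65/17.3 = 0.5.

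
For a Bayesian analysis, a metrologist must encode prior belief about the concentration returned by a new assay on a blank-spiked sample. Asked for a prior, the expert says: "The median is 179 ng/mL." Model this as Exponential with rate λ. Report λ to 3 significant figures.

λ ≈ 0.00387

Exponential median = ln 2 / λ, so λ = ln 2 / 179.0 = 0.00387.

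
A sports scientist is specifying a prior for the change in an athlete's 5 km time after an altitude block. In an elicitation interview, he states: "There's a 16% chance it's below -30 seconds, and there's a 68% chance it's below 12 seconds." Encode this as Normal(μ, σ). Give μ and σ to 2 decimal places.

μ = -1.43, σ = 28.72

The p-quantile of Normal(μ,σ) is μ + z_p·σ, with z_{0.16} = -0.9945 and z_{0.68} = 0.4677.
Eliminate σ: μ = (z₂·x₁ − z₁·x₂)/(z₂ − z₁) = (0.4677·-30 − (-0.9945)·12)/1.462 = -1.43.
Then σ = (x₂ − x₁)/(z₂ − z₁) = (12 − -30)/1.462 = 28.72.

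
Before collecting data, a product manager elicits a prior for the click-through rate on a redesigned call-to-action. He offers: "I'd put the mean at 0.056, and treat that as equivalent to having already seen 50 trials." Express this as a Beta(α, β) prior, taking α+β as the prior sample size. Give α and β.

α = 2.8, β = 47.2

Under the effective-sample-size interpretation, Beta(α, β) has prior mean α/(α+β) and prior sample size α+β.
So α+β = 50 and α/(α+β) = 0.056, giving α = 0.056·50 = 2.8 and β = 50 − 2.8 = 47.2.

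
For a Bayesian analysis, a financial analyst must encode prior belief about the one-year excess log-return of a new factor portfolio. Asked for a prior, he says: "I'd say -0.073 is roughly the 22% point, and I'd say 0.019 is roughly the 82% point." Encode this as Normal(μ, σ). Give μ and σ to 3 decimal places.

μ = -0.031, σ = 0.055

The p-quantile of Normal(μ,σ) is μ + z_p·σ, with z_{0.22} = -0.7722 and z_{0.82} = 0.9154.
Eliminate σ: μ = (z₂·x₁ − z₁·x₂)/(z₂ − z₁) = (0.9154·-0.073 − (-0.7722)·0.019)/1.688 = -0.031.
Then σ = (x₂ − x₁)/(z₂ − z₁) = (0.019 − -0.073)/1.688 = 0.055.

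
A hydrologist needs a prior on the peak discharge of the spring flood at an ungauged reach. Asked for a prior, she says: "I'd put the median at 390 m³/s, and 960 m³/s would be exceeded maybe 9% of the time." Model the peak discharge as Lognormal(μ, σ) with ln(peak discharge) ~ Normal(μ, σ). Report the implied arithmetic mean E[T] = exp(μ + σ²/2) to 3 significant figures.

If T ~ Lognormal(μ,σ) then ln T ~ Normal(μ,σ), so the p-quantile of ln T is μ + z_p·σ.
ln(390) = 5.966 and ln(960) = 6.867; z_{0.5} = 0, z_{0.91} = 1.341.
σ = (6.867 − 5.966)/(1.341 − (0)) = 0.672.
μ = 5.966 − (0)·0.672 = 5.966.
E[T] = exp(μ + σ²/2) = exp(5.966 + 0.2257) = 489 m³/s.

E[T] ≈ 489 m³/s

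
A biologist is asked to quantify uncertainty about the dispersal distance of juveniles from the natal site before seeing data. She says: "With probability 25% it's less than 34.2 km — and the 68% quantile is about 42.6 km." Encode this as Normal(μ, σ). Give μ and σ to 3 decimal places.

μ = 39.160, σ = 7.354

For Normal(μ,σ), the p-quantile is μ + z_p·σ. Here z_{0.25} = -0.6745, z_{0.68} = 0.4677.
So 34.2 = μ − 0.6745σ and 42.6 = μ + 0.4677σ.
Subtracting: σ = (42.6 − 34.2)/(0.4677 − (-0.6745)) = 7.354.
Then μ = 34.2 − (-0.6745)·7.354 = 39.160.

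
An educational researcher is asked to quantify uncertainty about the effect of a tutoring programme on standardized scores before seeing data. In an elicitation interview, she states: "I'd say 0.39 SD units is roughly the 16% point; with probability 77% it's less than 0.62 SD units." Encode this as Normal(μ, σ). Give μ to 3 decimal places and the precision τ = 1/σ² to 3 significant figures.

μ = 0.522, τ = 56.8

For Normal(μ,σ), the p-quantile is μ + z_p·σ. Here z_{0.16} = -0.9945, z_{0.77} = 0.7388.
So 0.39 = μ − 0.9945σ and 0.62 = μ + 0.7388σ.
Subtracting: σ = (0.62 − 0.39)/(0.7388 − (-0.9945)) = 0.133.
Then μ = 0.39 − (-0.9945)·0.133 = 0.522.
Precision τ = 1/σ² = 1/0.1327² = 56.8.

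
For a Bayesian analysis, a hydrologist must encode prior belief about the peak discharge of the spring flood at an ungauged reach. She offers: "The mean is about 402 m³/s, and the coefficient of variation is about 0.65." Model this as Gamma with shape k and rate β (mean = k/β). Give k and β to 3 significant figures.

For Gamma(k, rate β): mean = k/β, variance = k/β², so CV = 1/√k.
CV = 0.65, hence k = 1/CV² = 2.37.
Then β = k/mean = 2.37/402 = 0.00589.

k ≈ 2.37, β ≈ 0.00589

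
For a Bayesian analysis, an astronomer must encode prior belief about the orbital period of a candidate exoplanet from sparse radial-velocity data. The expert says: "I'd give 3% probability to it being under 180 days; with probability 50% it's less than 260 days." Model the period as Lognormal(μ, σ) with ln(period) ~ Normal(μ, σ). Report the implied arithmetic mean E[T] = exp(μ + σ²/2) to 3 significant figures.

E[T] ≈ 265 days

If T ~ Lognormal(μ,σ) then ln T ~ Normal(μ,σ), so the p-quantile of ln T is μ + z_p·σ.
ln(180) = 5.193 and ln(260) = 5.561; z_{0.03} = -1.881, z_{0.5} = 0.
σ = (5.561 − 5.193)/(0 − (-1.881)) = 0.196.
μ = 5.193 − (-1.881)·0.196 = 5.561.
E[T] = exp(μ + σ²/2) = exp(5.561 + 0.0191) = 265 days.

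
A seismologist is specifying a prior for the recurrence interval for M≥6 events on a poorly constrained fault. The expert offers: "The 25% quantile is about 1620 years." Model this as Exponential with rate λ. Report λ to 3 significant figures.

P(T < 1620.0) = 1 − e^(−λ·1620.0) = 0.25, so λ = −ln(1−0.25)/1620.0 = −ln(0.75)/1620.0 = 0.000178.

λ ≈ 0.000178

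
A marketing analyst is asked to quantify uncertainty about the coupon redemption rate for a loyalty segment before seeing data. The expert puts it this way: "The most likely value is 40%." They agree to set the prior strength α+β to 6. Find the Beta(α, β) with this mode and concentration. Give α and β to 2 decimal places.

α = 2.60, β = 3.40

For α,β > 1 the Beta mode is (α−1)/(α+β−2). With α+β = 6, the mode is (α−1)/4.
Set (α−1)/4 = 0.4 → α = 1 + 0.4·4 = 2.60.
β = 6 − α = 3.40.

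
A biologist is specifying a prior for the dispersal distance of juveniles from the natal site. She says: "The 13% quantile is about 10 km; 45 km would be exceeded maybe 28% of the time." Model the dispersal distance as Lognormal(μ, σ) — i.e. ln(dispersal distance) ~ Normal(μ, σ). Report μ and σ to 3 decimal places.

If T ~ Lognormal(μ,σ) then ln T ~ Normal(μ,σ), so the p-quantile of ln T is μ + z_p·σ.
ln(10) = 2.303 and ln(45) = 3.807; z_{0.13} = -1.126, z_{0.72} = 0.5828.
σ = (3.807 − 2.303)/(0.5828 − (-1.126)) = 0.880.
μ = 2.303 − (-1.126)·0.880 = 3.294.

μ ≈ 3.294, σ ≈ 0.880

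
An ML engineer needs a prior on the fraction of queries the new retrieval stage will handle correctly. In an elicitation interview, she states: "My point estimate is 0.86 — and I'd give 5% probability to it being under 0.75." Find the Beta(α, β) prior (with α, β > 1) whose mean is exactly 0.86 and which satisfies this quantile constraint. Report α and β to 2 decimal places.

α ≈ 27.93, β ≈ 4.55

With mean 0.86 fixed, write α = 0.86s, β = 0.14s where s = α+β.
Need P(θ < 0.75) = 0.05 under Beta(0.86s, 0.14s). Normal approximation: (q−m)/√(m(1−m)/s) ≈ z_{0.05} = -1.64, so s ≈ 0.86·0.14·(-1.64)²/(0.75−0.86)² = 26.9.
At s = 26.9: P(θ<0.75) ≈ 0.065. Adjusting to match 0.05 gives s ≈ 32.48.
So α = 0.86·32.48 ≈ 27.93, β = 0.14·32.48 ≈ 4.55.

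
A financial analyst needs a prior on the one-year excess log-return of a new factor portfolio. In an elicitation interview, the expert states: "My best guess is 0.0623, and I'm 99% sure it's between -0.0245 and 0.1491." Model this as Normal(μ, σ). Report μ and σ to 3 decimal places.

μ = 0.062, σ = 0.034

A symmetric 99% interval runs μ ± z·σ with z = 2.576.
Half-width = 0.0868, so σ = 0.0868/2.576 = 0.034.
μ is the stated best guess, 0.062.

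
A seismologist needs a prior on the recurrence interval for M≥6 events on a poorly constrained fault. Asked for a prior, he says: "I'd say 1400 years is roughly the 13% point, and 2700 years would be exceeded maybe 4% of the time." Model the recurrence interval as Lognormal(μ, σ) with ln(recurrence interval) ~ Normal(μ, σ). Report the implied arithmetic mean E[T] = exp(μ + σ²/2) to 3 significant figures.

If T ~ Lognormal(μ,σ) then ln T ~ Normal(μ,σ), so the p-quantile of ln T is μ + z_p·σ.
ln(1400) = 7.244 and ln(2700) = 7.901; z_{0.13} = -1.126, z_{0.96} = 1.751.
σ = (7.901 − 7.244)/(1.751 − (-1.126)) = 0.228.
μ = 7.244 − (-1.126)·0.228 = 7.501.
E[T] = exp(μ + σ²/2) = exp(7.501 + 0.0261) = 1860 years.

E[T] ≈ 1860 years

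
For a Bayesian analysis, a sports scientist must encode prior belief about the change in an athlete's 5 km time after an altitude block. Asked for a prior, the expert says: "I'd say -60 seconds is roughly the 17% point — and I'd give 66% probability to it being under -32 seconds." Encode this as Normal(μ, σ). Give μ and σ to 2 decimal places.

For Normal(μ,σ), the p-quantile is μ + z_p·σ. Here z_{0.17} = -0.9542, z_{0.66} = 0.4125.
So -60 = μ − 0.9542σ and -32 = μ + 0.4125σ.
Subtracting: σ = (-32 − -60)/(0.4125 − (-0.9542)) = 20.49.
Then μ = -60 − (-0.9542)·20.49 = -40.45.

μ = -40.45, σ = 20.49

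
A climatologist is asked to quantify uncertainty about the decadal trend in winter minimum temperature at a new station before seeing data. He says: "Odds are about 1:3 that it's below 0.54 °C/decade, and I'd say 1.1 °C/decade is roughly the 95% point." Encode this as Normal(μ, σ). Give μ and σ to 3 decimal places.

μ = 0.703, σ = 0.241

For Normal(μ,σ), the p-quantile is μ + z_p·σ. Here z_{0.25} = -0.6745, z_{0.95} = 1.645.
So 0.54 = μ − 0.6745σ and 1.1 = μ + 1.645σ.
Subtracting: σ = (1.1 − 0.54)/(1.645 − (-0.6745)) = 0.241.
Then μ = 0.54 − (-0.6745)·0.241 = 0.703.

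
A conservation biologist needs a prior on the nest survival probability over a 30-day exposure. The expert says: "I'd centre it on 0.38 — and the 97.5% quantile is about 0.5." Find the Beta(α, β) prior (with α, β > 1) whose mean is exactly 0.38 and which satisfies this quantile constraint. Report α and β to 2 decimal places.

α ≈ 24.77, β ≈ 40.41

With mean 0.38 fixed, write α = 0.38s, β = 0.62s where s = α+β.
Need P(θ < 0.5) = 0.975 under Beta(0.38s, 0.62s). Normal approximation: (q−m)/√(m(1−m)/s) ≈ z_{0.975} = 1.96, so s ≈ 0.38·0.62·(1.96)²/(0.5−0.38)² = 62.9.
At s = 62.9: P(θ<0.5) ≈ 0.973. Adjusting to match 0.975 gives s ≈ 65.18.
So α = 0.38·65.18 ≈ 24.77, β = 0.62·65.18 ≈ 40.41.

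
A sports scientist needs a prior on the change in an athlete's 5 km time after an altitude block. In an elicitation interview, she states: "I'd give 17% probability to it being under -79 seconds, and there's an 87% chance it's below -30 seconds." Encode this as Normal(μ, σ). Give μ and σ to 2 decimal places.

μ = -56.53, σ = 23.55

The p-quantile of Normal(μ,σ) is μ + z_p·σ, with z_{0.17} = -0.9542 and z_{0.87} = 1.126.
Eliminate σ: μ = (z₂·x₁ − z₁·x₂)/(z₂ − z₁) = (1.126·-79 − (-0.9542)·-30)/2.081 = -56.53.
Then σ = (x₂ − x₁)/(z₂ − z₁) = (-30 − -79)/2.081 = 23.55.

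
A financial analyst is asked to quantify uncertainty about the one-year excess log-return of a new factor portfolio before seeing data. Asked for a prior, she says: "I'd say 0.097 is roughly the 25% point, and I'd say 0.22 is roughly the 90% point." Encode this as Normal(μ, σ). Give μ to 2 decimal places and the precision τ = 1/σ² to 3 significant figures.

For Normal(μ,σ), the p-quantile is μ + z_p·σ. Here z_{0.25} = -0.6745, z_{0.9} = 1.282.
So 0.097 = μ − 0.6745σ and 0.22 = μ + 1.282σ.
Subtracting: σ = (0.22 − 0.097)/(1.282 − (-0.6745)) = 0.06.
Then μ = 0.097 − (-0.6745)·0.06 = 0.14.
Precision τ = 1/σ² = 1/0.06288² = 253.

μ = 0.14, τ = 253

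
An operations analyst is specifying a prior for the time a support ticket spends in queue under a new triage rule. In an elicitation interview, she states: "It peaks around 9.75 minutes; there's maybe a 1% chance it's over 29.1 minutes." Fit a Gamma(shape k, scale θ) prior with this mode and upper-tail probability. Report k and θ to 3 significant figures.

k ≈ 4.77, θ ≈ 2.59

Gamma(k,θ) with k>1 has mode (k−1)θ, so θ = 9.75/(k−1).
Need P(X < 29.1) = 0.99 with θ tied to k this way. Start at k = 2, θ = 9.75: P(X<29.1) ≈ 0.799.
Too low — raise k to concentrate. Iterating converges to k ≈ 4.77.
Then θ = 9.75/(4.77−1) ≈ 2.59.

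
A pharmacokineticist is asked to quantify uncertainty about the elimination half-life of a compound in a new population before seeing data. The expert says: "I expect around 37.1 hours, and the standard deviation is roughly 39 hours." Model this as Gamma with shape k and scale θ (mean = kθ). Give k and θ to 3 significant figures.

k ≈ 0.905, θ ≈ 41

For Gamma(k, scale θ): mean = kθ, variance = kθ², so CV = 1/√k.
CV = SD/mean = 39/37.1 = 1.051, hence k = 1/CV² = 0.905.
Then θ = mean/k = 37.1/0.905 = 41.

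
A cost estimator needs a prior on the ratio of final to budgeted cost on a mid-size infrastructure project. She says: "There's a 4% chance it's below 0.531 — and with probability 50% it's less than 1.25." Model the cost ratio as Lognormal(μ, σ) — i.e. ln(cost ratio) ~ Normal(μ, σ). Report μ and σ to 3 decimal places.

μ ≈ 0.223, σ ≈ 0.489

If T ~ Lognormal(μ,σ) then ln T ~ Normal(μ,σ), so the p-quantile of ln T is μ + z_p·σ.
ln(0.531) = -0.633 and ln(1.25) = 0.2231; z_{0.04} = -1.751, z_{0.5} = 0.
σ = (0.2231 − -0.633)/(0 − (-1.751)) = 0.489.
μ = -0.633 − (-1.751)·0.489 = 0.223.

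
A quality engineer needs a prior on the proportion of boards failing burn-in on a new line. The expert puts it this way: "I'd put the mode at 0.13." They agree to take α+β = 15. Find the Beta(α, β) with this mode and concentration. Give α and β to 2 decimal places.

For α,β > 1 the Beta mode is (α−1)/(α+β−2). With α+β = 15, the mode is (α−1)/13.
Set (α−1)/13 = 0.13 → α = 1 + 0.13·13 = 2.69.
β = 15 − α = 12.31.

α = 2.69, β = 12.31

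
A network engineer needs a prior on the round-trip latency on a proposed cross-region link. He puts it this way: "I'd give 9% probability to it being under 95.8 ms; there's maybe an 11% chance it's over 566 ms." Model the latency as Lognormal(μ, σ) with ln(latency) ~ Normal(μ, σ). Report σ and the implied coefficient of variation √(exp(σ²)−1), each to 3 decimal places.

σ ≈ 0.692, CV ≈ 0.784

If T ~ Lognormal(μ,σ) then ln T ~ Normal(μ,σ), so the p-quantile of ln T is μ + z_p·σ.
ln(95.8) = 4.562 and ln(566) = 6.339; z_{0.09} = -1.341, z_{0.89} = 1.227.
σ = (6.339 − 4.562)/(1.227 − (-1.341)) = 0.692.
μ = 4.562 − (-1.341)·0.692 = 5.490.
CV = √(exp(σ²)−1) = √(exp(0.4787)−1) = 0.784.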